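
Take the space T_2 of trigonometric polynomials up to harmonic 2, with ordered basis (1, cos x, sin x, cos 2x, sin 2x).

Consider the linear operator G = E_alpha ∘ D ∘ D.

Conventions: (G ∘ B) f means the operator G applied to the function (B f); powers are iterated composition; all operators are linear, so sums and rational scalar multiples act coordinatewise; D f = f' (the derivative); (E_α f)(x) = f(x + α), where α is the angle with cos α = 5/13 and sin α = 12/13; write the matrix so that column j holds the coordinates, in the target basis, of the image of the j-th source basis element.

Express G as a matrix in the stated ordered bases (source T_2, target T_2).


the matrix is [[0, 0, 0, 0, 0]; [0, -5/13, -12/13, 0, 0]; [0, 12/13, -5/13, 0, 0]; [0, 0, 0, 476/169, -480/169]; [0, 0, 0, 480/169, 476/169]] (rows listed top to bottom)

image of 1: 0
image of cos x: -(5/13)cos x + (12/13)sin x
image of sin x: -(12/13)cos x - (5/13)sin x
image of cos 2x: (476/169)cos 2x + (480/169)sin 2x
image of sin 2x: -(480/169)cos 2x + (476/169)sin 2x
each image's coordinates form column j of the matrix


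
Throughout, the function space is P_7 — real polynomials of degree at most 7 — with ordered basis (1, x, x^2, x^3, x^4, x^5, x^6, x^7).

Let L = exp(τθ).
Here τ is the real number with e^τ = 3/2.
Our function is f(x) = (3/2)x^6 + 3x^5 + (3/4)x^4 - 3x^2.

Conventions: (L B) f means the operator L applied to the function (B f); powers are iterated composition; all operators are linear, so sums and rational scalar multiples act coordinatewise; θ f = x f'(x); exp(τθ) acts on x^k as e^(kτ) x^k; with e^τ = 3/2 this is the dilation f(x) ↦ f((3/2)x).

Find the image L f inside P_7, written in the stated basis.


g(x) = (2187/128)x^6 + (729/32)x^5 + (243/64)x^4 - (27/4)x^2

exp(τθ) x^k = e^(kτ) x^k; with e^τ = 3/2 this sends x^k to (3/2)^k x^k
x^2 ↦ 9/4 x^2
x^4 ↦ 81/16 x^4
x^5 ↦ 243/32 x^5
x^6 ↦ 729/64 x^6
applying this coordinatewise to f: exp(τθ) f = (2187/128)x^6 + (729/32)x^5 + (243/64)x^4 - (27/4)x^2


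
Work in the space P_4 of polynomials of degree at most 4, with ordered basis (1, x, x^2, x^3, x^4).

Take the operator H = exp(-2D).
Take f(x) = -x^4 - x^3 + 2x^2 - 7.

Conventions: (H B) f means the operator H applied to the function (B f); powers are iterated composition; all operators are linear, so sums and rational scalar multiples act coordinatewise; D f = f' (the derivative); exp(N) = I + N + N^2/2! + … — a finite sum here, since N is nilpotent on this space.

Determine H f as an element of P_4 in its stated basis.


the image equals g(x) = -x^4 + 7x^3 - 16x^2 + 12x - 7

order-1 term: 8x^3 + 6x^2 - 8x
order-2 term: -24x^2 - 12x + 8
order-3 term: 32x + 8
order-4 term: -16
the series for exp(-2D) f terminates at order 4
exp(-2D) f = -x^4 + 7x^3 - 16x^2 + 12x - 7


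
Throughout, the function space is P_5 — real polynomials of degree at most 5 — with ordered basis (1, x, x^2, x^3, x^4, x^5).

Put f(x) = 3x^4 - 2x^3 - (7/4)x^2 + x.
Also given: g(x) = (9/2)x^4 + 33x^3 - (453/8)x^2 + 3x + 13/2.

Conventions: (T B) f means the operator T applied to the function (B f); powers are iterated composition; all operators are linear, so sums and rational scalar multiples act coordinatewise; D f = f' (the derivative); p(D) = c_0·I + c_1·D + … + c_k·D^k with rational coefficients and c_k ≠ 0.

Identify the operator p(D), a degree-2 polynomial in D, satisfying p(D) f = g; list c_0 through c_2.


p(D) = (3/2)·I + 3·D − D^2, i.e. c_0 = 3/2, c_1 = 3, c_2 = -1

D^0 f = 3x^4 - 2x^3 - (7/4)x^2 + x
D^1 f = 12x^3 - 6x^2 - (7/2)x + 1
D^2 f = 36x^2 - 12x - 7/2
matching coefficients of g against c_0 f + c_1 Df + … from the top degree down determines the c_i
solution: c_0 = 3/2, c_1 = 3, c_2 = -1


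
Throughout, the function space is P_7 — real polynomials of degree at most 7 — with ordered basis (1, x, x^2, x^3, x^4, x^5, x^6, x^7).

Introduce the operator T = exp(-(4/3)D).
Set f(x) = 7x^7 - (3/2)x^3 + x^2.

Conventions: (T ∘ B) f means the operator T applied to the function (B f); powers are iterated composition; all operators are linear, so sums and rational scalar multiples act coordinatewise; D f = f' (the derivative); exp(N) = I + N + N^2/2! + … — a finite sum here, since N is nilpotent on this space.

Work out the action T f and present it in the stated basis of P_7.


the result is g(x) = 7x^7 - (196/3)x^6 + (784/3)x^5 - (15680/27)x^4 + (125197/162)x^3 - (49609/81)x^2 + (192928/729)x - 103024/2187

order-1 term: -(196/3)x^6 + 6x^2 - (8/3)x
order-2 term: (784/3)x^5 - 8x + 16/9
order-3 term: -(15680/27)x^4 + 32/9
order-4 term: (62720/81)x^3
order-5 term: -(50176/81)x^2
order-6 term: (200704/729)x
order-7 term: -114688/2187
the series for exp(-(4/3)D) f terminates at order 7
exp(-(4/3)D) f = 7x^7 - (196/3)x^6 + (784/3)x^5 - (15680/27)x^4 + (125197/162)x^3 - (49609/81)x^2 + (192928/729)x - 103024/2187


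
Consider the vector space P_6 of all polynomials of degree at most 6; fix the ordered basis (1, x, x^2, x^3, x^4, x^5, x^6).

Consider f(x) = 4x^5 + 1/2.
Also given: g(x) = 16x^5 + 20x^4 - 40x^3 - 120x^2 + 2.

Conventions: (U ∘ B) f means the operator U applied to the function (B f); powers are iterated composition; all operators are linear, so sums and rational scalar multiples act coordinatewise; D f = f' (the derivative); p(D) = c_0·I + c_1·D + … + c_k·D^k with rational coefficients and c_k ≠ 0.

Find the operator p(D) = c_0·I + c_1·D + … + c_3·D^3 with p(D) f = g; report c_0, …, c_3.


p(D) = 4·I + D − (1/2)·D^2 − (1/2)·D^3, i.e. c_0 = 4, c_1 = 1, c_2 = -1/2, c_3 = -1/2

D^0 f = 4x^5 + 1/2
D^1 f = 20x^4
D^2 f = 80x^3
D^3 f = 240x^2
matching coefficients of g against c_0 f + c_1 Df + … from the top degree down determines the c_i
solution: c_0 = 4, c_1 = 1, c_2 = -1/2, c_3 = -1/2


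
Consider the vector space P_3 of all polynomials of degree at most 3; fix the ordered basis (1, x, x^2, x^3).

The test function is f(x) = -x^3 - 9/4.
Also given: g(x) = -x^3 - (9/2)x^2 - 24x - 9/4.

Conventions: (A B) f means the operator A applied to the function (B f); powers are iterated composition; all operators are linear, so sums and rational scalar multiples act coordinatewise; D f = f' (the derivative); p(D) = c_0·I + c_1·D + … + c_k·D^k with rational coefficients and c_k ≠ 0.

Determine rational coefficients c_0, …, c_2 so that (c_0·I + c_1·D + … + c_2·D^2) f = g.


c_0 = 1, c_1 = 3/2, c_2 = 4

D^0 f = -x^3 - 9/4
D^1 f = -3x^2
D^2 f = -6x
matching coefficients of g against c_0 f + c_1 Df + … from the top degree down determines the c_i
solution: c_0 = 1, c_1 = 3/2, c_2 = 4


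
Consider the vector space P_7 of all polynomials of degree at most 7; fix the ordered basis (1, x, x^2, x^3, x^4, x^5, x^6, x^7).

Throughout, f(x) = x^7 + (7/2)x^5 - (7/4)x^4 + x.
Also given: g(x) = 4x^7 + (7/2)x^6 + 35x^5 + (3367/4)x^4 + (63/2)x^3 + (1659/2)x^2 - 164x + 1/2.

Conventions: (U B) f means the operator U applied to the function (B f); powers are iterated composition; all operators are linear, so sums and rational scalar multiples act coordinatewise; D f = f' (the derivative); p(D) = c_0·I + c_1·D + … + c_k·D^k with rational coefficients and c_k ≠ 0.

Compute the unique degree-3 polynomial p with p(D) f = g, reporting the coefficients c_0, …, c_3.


D^0 f = x^7 + (7/2)x^5 - (7/4)x^4 + x
D^1 f = 7x^6 + (35/2)x^4 - 7x^3 + 1
D^2 f = 42x^5 + 70x^3 - 21x^2
D^3 f = 210x^4 + 210x^2 - 42x
matching coefficients of g against c_0 f + c_1 Df + … from the top degree down determines the c_i
solution: c_0 = 4, c_1 = 1/2, c_2 = 1/2, c_3 = 4

c_0 = 4, c_1 = 1/2, c_2 = 1/2, c_3 = 4


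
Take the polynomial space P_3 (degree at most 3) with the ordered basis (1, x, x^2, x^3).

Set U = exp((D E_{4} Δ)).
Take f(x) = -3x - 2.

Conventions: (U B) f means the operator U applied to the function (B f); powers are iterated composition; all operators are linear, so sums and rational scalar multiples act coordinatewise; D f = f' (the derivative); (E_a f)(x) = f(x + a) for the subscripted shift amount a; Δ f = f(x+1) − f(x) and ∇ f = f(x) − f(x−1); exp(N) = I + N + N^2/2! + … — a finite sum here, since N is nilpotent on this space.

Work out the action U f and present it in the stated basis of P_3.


the series for exp((D E_{4} Δ)) f terminates at order 0
exp((D E_{4} Δ)) f = -3x - 2

the image equals g(x) = -3x - 2


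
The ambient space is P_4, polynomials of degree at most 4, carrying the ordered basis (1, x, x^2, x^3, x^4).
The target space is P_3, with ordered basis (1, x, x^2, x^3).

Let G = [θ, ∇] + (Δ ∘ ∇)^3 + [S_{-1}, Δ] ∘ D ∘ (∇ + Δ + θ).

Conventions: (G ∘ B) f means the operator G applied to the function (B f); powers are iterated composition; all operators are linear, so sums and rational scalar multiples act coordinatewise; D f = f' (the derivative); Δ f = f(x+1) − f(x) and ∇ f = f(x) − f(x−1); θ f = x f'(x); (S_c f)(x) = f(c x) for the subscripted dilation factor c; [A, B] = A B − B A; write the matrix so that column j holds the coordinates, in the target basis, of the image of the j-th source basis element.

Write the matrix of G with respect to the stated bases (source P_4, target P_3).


the matrix is [[0, -1, 10, 21, 36]; [0, 0, -2, -30, -108]; [0, 0, 0, -3, 108]; [0, 0, 0, 0, -4]] (rows listed top to bottom)

image of 1: 0
image of x: -1
image of x^2: -2x + 10
image of x^3: -3x^2 - 30x + 21
image of x^4: -4x^3 + 108x^2 - 108x + 36
each image's coordinates form column j of the matrix


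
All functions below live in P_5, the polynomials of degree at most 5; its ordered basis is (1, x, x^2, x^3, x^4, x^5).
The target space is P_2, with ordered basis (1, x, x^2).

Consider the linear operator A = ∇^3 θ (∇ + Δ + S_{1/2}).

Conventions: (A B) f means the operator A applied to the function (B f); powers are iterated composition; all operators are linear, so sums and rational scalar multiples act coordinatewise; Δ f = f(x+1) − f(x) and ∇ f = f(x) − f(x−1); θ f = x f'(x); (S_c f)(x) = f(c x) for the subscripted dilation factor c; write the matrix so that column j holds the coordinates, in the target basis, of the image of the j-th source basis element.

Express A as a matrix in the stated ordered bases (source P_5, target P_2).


the matrix is [[0, 0, 0, 9/4, 135, -22665/16]; [0, 0, 0, 0, 6, 7455/8]; [0, 0, 0, 0, 0, 75/8]] (rows listed top to bottom)

image of 1: 0
image of x: 0
image of x^2: 0
image of x^3: 9/4
image of x^4: 6x + 135
image of x^5: (75/8)x^2 + (7455/8)x - 22665/16
each image's coordinates form column j of the matrix


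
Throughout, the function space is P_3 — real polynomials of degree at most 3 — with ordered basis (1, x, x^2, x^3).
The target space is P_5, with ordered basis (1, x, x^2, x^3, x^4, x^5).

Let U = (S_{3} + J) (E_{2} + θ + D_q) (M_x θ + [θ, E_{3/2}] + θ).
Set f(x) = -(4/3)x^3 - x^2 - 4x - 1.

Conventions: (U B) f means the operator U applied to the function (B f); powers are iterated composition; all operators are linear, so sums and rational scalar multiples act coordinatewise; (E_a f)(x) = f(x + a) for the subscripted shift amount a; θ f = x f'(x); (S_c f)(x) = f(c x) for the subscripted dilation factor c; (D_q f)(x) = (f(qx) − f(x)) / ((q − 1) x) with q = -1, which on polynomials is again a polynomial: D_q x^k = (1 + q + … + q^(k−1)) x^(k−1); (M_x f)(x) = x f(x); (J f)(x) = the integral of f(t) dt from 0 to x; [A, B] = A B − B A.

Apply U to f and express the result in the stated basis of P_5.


θ f = -4x^3 - 2x^2 - 4x
M_x θ f = -4x^4 - 2x^3 - 4x^2
E_{3/2} f = -(4/3)x^3 - 7x^2 - 16x - 55/4
θ E_{3/2} f = -4x^3 - 14x^2 - 16x
θ f = -4x^3 - 2x^2 - 4x
E_{3/2} θ f = -4x^3 - 20x^2 - 37x - 24
[θ, E_{3/2}] f = 6x^2 + 21x + 24
θ f = -4x^3 - 2x^2 - 4x
(M_x θ + [θ, E_{3/2}] + θ) f = -4x^4 - 6x^3 + 17x + 24
E_{2} (M_x θ + [θ, E_{3/2}] + θ) f = -4x^4 - 38x^3 - 132x^2 - 183x - 54
θ (M_x θ + [θ, E_{3/2}] + θ) f = -16x^4 - 18x^3 + 17x
D_q (M_x θ + [θ, E_{3/2}] + θ) f = -6x^2 + 17
(E_{2} + θ + D_q) (M_x θ + [θ, E_{3/2}] + θ) f = -20x^4 - 56x^3 - 138x^2 - 166x - 37
S_{3} (E_{2} + θ + D_q) (M_x θ + [θ, E_{3/2}] + θ) f = -1620x^4 - 1512x^3 - 1242x^2 - 498x - 37
J (E_{2} + θ + D_q) (M_x θ + [θ, E_{3/2}] + θ) f = -4x^5 - 14x^4 - 46x^3 - 83x^2 - 37x
(S_{3} + J) (E_{2} + θ + D_q) (M_x θ + [θ, E_{3/2}] + θ) f = -4x^5 - 1634x^4 - 1558x^3 - 1325x^2 - 535x - 37

the image equals g(x) = -4x^5 - 1634x^4 - 1558x^3 - 1325x^2 - 535x - 37


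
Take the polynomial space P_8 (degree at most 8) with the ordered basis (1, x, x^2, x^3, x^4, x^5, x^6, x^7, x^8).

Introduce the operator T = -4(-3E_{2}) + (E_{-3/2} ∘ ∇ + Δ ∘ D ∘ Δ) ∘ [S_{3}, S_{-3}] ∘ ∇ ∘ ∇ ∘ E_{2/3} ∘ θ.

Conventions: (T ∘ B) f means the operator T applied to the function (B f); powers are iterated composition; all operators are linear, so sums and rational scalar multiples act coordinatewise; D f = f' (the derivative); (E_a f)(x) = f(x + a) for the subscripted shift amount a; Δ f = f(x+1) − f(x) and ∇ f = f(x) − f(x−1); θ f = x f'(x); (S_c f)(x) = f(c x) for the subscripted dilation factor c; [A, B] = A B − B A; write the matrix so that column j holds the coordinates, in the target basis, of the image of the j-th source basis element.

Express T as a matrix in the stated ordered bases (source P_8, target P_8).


image of 1: 12
image of x: 12x + 24
image of x^2: 12x^2 + 48x + 48
image of x^3: 12x^3 + 72x^2 + 144x + 96
image of x^4: 12x^4 + 96x^3 + 288x^2 + 384x + 192
image of x^5: 12x^5 + 120x^4 + 480x^3 + 960x^2 + 960x + 384
image of x^6: 12x^6 + 144x^5 + 720x^4 + 1920x^3 + 2880x^2 + 2304x + 768
image of x^7: 12x^7 + 168x^6 + 1008x^5 + 3360x^4 + 6720x^3 + 8064x^2 + 5376x + 1536
image of x^8: 12x^8 + 192x^7 + 1344x^6 + 5376x^5 + 13440x^4 + 21504x^3 + 21504x^2 + 12288x + 3072
each image's coordinates form column j of the matrix

the matrix is [[12, 24, 48, 96, 192, 384, 768, 1536, 3072]; [0, 12, 48, 144, 384, 960, 2304, 5376, 12288]; [0, 0, 12, 72, 288, 960, 2880, 8064, 21504]; [0, 0, 0, 12, 96, 480, 1920, 6720, 21504]; [0, 0, 0, 0, 12, 120, 720, 3360, 13440]; [0, 0, 0, 0, 0, 12, 144, 1008, 5376]; [0, 0, 0, 0, 0, 0, 12, 168, 1344]; [0, 0, 0, 0, 0, 0, 0, 12, 192]; [0, 0, 0, 0, 0, 0, 0, 0, 12]] (rows listed top to bottom)


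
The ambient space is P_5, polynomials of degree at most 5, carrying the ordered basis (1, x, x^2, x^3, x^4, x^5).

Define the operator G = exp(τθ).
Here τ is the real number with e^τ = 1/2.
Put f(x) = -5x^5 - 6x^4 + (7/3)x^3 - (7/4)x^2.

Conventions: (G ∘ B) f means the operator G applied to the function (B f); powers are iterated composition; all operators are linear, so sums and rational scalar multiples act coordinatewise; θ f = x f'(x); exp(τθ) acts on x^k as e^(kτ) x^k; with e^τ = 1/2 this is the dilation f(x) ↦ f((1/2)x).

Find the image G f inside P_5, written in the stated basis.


exp(τθ) x^k = e^(kτ) x^k; with e^τ = 1/2 this sends x^k to (1/2)^k x^k
x^2 ↦ 1/4 x^2
x^3 ↦ 1/8 x^3
x^4 ↦ 1/16 x^4
x^5 ↦ 1/32 x^5
applying this coordinatewise to f: exp(τθ) f = -(5/32)x^5 - (3/8)x^4 + (7/24)x^3 - (7/16)x^2

the result is g(x) = -(5/32)x^5 - (3/8)x^4 + (7/24)x^3 - (7/16)x^2


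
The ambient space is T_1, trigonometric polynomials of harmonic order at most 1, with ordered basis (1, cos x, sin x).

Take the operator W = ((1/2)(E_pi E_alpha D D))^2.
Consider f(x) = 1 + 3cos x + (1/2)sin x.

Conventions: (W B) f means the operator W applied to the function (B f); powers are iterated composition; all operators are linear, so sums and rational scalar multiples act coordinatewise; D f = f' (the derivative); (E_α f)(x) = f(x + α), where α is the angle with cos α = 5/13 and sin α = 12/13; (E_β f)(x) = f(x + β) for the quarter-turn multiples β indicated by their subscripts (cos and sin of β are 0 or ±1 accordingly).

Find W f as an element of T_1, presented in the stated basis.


g(x) = -(297/676)cos x - (839/1352)sin x

D f = (1/2)cos x - 3sin x
D D f = -3cos x - (1/2)sin x
E_alpha (D D) f = -(21/13)cos x + (67/26)sin x
E_pi E_alpha (D D) f = (21/13)cos x - (67/26)sin x
((1/2)(E_pi E_alpha D D)) f = (21/26)cos x - (67/52)sin x
D ((1/2)(E_pi E_alpha D D)) f = -(67/52)cos x - (21/26)sin x
D D ((1/2)(E_pi E_alpha D D)) f = -(21/26)cos x + (67/52)sin x
E_alpha (D D) ((1/2)(E_pi E_alpha D D)) f = (297/338)cos x + (839/676)sin x
E_pi E_alpha (D D) ((1/2)(E_pi E_alpha D D)) f = -(297/338)cos x - (839/676)sin x
((1/2)(E_pi E_alpha D D)) ((1/2)(E_pi E_alpha D D)) f = -(297/676)cos x - (839/1352)sin x


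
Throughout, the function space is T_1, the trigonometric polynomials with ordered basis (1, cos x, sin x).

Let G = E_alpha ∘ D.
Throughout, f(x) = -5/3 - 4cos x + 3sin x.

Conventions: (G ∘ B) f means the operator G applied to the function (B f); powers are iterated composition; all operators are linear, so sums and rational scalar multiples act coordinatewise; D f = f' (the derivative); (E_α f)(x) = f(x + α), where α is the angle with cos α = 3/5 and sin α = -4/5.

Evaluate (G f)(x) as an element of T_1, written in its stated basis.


D f = 3cos x + 4sin x
E_alpha D f = -(7/5)cos x + (24/5)sin x

the result is g(x) = -(7/5)cos x + (24/5)sin x


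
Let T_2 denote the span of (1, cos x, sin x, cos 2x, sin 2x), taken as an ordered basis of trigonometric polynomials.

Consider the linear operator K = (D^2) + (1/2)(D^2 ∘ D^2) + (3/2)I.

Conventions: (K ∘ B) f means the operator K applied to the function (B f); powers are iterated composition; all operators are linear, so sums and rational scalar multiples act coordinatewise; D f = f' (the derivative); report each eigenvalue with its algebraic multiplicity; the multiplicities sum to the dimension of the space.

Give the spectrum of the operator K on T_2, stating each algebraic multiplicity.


λ = 1 (multiplicity 2), λ = 3/2 (multiplicity 1), λ = 11/2 (multiplicity 2)

image of 1: 3/2
image of cos x: cos x
image of sin x: sin x
image of cos 2x: (11/2)cos 2x
image of sin 2x: (11/2)sin 2x
the matrix is diagonal; its diagonal is (3/2, 1, 1, 11/2, 11/2)
for a triangular matrix the eigenvalues are the diagonal entries, with algebraic multiplicity their repetition count


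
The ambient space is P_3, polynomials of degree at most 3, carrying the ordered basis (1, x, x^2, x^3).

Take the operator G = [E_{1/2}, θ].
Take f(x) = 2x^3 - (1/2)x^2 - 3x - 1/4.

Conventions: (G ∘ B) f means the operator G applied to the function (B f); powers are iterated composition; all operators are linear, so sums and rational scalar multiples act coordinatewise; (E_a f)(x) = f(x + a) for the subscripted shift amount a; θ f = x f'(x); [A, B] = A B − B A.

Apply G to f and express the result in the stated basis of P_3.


the image equals g(x) = 3x^2 + (5/2)x - 1

θ f = 6x^3 - x^2 - 3x
E_{1/2} θ f = 6x^3 + 8x^2 + (1/2)x - 1
E_{1/2} f = 2x^3 + (5/2)x^2 - 2x - 13/8
θ E_{1/2} f = 6x^3 + 5x^2 - 2x
[E_{1/2}, θ] f = 3x^2 + (5/2)x - 1


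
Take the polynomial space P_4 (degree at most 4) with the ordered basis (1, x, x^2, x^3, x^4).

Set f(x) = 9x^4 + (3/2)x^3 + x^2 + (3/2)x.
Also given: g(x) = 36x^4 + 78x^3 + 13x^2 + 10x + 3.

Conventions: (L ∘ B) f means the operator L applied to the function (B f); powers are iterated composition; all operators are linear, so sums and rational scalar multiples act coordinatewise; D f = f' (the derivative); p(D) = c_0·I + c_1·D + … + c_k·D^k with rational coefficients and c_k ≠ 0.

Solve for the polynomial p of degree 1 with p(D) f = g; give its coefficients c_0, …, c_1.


D^0 f = 9x^4 + (3/2)x^3 + x^2 + (3/2)x
D^1 f = 36x^3 + (9/2)x^2 + 2x + 3/2
matching coefficients of g against c_0 f + c_1 Df + … from the top degree down determines the c_i
solution: c_0 = 4, c_1 = 2

p(D) = 4·I + 2·D, i.e. c_0 = 4, c_1 = 2


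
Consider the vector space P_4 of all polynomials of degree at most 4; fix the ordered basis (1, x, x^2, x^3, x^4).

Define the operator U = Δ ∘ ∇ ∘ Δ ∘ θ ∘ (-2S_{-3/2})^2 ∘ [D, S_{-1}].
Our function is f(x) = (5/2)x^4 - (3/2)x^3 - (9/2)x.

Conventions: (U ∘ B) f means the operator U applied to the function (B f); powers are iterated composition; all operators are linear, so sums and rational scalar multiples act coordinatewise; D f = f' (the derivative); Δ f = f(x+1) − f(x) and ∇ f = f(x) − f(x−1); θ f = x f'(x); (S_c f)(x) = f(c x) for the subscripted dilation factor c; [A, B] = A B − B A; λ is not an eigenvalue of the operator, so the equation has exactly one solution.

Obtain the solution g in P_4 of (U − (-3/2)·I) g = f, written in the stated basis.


write g with unknown coordinates in the stated basis and equate coefficients in (U − (-3/2)·I) g = f
solving from the highest basis element down gives g = (5/3)x^4 - x^3 - 3x - 7290
check: U g = 10935
so U g − (-3/2)·g = (5/2)x^4 - (3/2)x^3 - (9/2)x = f ✓

g(x) = (5/3)x^4 - x^3 - 3x - 7290


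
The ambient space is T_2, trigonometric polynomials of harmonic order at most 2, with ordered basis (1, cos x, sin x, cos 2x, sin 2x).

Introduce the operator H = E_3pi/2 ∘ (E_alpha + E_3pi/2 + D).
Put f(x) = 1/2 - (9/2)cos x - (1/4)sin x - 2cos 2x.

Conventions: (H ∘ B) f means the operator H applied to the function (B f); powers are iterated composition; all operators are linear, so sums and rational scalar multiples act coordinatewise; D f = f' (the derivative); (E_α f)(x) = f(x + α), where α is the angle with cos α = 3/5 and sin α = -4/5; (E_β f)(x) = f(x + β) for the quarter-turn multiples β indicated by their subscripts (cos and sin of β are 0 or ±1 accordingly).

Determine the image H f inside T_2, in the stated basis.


E_alpha f = 1/2 - (5/2)cos x - (15/4)sin x + (14/25)cos 2x - (48/25)sin 2x
E_3pi/2 f = 1/2 + (1/4)cos x - (9/2)sin x + 2cos 2x
D f = -(1/4)cos x + (9/2)sin x + 4sin 2x
(E_alpha + E_3pi/2 + D) f = 1 - (5/2)cos x - (15/4)sin x + (64/25)cos 2x + (52/25)sin 2x
E_3pi/2 (E_alpha + E_3pi/2 + D) f = 1 + (15/4)cos x - (5/2)sin x - (64/25)cos 2x - (52/25)sin 2x

the image equals g(x) = 1 + (15/4)cos x - (5/2)sin x - (64/25)cos 2x - (52/25)sin 2x


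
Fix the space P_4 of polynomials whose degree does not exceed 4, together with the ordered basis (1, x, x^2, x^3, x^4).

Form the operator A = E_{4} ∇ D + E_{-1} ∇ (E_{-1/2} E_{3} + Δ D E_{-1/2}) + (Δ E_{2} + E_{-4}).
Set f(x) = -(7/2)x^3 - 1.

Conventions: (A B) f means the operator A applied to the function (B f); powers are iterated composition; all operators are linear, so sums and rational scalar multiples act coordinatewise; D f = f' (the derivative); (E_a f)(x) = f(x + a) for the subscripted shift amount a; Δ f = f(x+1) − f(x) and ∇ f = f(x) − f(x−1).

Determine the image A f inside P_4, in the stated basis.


D f = -(21/2)x^2
∇ D f = -21x + 21/2
E_{4} ∇ D f = -21x - 147/2
E_{3} f = -(7/2)x^3 - (63/2)x^2 - (189/2)x - 191/2
E_{-1/2} E_{3} f = -(7/2)x^3 - (105/4)x^2 - (525/8)x - 891/16
E_{-1/2} f = -(7/2)x^3 + (21/4)x^2 - (21/8)x - 9/16
D E_{-1/2} f = -(21/2)x^2 + (21/2)x - 21/8
Δ D E_{-1/2} f = -21x
(E_{-1/2} E_{3} + Δ D E_{-1/2}) f = -(7/2)x^3 - (105/4)x^2 - (693/8)x - 891/16
∇ (E_{-1/2} E_{3} + Δ D E_{-1/2}) f = -(21/2)x^2 - 42x - 511/8
E_{-1} ∇ (E_{-1/2} E_{3} + Δ D E_{-1/2}) f = -(21/2)x^2 - 21x - 259/8
E_{2} f = -(7/2)x^3 - 21x^2 - 42x - 29
Δ E_{2} f = -(21/2)x^2 - (105/2)x - 133/2
E_{-4} f = -(7/2)x^3 + 42x^2 - 168x + 223
(Δ E_{2} + E_{-4}) f = -(7/2)x^3 + (63/2)x^2 - (441/2)x + 313/2
(E_{4} ∇ D + E_{-1} ∇ (E_{-1/2} E_{3} + Δ D E_{-1/2}) + (Δ E_{2} + E_{-4})) f = -(7/2)x^3 + 21x^2 - (525/2)x + 405/8

the result is g(x) = -(7/2)x^3 + 21x^2 - (525/2)x + 405/8


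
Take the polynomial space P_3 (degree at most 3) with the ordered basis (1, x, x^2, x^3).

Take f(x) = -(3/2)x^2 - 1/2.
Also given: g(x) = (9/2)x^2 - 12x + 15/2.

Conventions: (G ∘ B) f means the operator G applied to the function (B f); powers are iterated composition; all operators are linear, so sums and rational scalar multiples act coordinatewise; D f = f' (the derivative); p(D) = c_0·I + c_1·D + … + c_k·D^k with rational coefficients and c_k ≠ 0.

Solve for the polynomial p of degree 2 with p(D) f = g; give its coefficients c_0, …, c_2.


D^0 f = -(3/2)x^2 - 1/2
D^1 f = -3x
D^2 f = -3
matching coefficients of g against c_0 f + c_1 Df + … from the top degree down determines the c_i
solution: c_0 = -3, c_1 = 4, c_2 = -2

p(D) = -3·I + 4·D − 2·D^2, i.e. c_0 = -3, c_1 = 4, c_2 = -2


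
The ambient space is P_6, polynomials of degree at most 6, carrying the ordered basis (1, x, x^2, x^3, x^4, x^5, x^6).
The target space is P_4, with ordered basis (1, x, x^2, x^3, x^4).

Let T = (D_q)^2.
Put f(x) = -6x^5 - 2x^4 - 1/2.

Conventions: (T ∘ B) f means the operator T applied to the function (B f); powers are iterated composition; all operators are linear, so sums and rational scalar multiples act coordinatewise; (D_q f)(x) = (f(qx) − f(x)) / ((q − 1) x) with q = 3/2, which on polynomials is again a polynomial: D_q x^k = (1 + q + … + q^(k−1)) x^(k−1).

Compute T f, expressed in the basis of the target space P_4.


g(x) = -(41145/64)x^3 - (1235/16)x^2

D_q f = -(633/8)x^4 - (65/4)x^3
D_q D_q f = -(41145/64)x^3 - (1235/16)x^2


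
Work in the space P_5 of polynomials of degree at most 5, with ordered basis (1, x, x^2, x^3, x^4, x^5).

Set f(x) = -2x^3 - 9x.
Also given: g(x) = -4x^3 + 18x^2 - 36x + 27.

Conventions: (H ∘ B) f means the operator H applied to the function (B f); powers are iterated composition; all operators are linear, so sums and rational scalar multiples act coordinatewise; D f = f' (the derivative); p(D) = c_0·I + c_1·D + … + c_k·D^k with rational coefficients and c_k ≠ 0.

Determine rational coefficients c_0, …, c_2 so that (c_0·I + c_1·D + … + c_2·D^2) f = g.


D^0 f = -2x^3 - 9x
D^1 f = -6x^2 - 9
D^2 f = -12x
matching coefficients of g against c_0 f + c_1 Df + … from the top degree down determines the c_i
solution: c_0 = 2, c_1 = -3, c_2 = 3/2

c_0 = 2, c_1 = -3, c_2 = 3/2


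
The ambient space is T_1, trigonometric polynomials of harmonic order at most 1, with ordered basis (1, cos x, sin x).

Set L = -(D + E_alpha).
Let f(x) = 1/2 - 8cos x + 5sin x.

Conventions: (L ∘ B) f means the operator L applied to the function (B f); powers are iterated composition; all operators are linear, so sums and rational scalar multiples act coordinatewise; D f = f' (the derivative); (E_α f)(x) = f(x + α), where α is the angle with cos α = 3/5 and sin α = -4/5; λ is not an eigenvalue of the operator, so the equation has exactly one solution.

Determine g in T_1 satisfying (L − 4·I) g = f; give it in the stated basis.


g(x) = -1/10 + (189/106)cos x - (107/106)sin x

write g with unknown coordinates in the stated basis and equate coefficients in (L − 4·I) g = f
solving from the highest basis element down gives g = -1/10 + (189/106)cos x - (107/106)sin x
check: L g = 1/10 - (46/53)cos x + (51/53)sin x
so L g − 4·g = 1/2 - 8cos x + 5sin x = f ✓


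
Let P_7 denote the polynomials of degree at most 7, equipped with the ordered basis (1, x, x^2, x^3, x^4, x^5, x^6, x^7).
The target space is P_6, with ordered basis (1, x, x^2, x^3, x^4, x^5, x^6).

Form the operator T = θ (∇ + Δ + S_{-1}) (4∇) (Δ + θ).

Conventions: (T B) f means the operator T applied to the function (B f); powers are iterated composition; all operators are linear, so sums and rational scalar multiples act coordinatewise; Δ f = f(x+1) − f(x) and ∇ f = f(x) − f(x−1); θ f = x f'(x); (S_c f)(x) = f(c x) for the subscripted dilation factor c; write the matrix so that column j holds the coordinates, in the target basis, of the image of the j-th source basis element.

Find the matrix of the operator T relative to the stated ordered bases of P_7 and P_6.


image of 1: 0
image of x: 0
image of x^2: -16x
image of x^3: 72x^2 + 156x
image of x^4: -192x^3 + 672x^2 - 256x
image of x^5: 400x^4 + 2760x^3 - 1040x^2 + 1660x
image of x^6: -720x^5 + 4800x^4 - 7200x^3 + 11040x^2 - 3024x
image of x^7: 1176x^6 + 13860x^5 - 12880x^4 + 49140x^3 - 24024x^2 + 12684x
each image's coordinates form column j of the matrix

the matrix is [[0, 0, 0, 0, 0, 0, 0, 0]; [0, 0, -16, 156, -256, 1660, -3024, 12684]; [0, 0, 0, 72, 672, -1040, 11040, -24024]; [0, 0, 0, 0, -192, 2760, -7200, 49140]; [0, 0, 0, 0, 0, 400, 4800, -12880]; [0, 0, 0, 0, 0, 0, -720, 13860]; [0, 0, 0, 0, 0, 0, 0, 1176]] (rows listed top to bottom)


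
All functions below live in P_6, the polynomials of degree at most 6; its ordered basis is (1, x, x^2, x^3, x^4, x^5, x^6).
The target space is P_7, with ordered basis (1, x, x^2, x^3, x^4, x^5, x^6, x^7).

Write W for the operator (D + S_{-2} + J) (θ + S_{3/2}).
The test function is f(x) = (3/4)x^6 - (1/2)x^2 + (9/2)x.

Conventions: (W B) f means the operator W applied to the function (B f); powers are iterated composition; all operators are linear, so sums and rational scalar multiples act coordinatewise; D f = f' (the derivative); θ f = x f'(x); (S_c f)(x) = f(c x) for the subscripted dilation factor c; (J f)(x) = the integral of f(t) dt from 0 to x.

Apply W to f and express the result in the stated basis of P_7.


the image equals g(x) = (477/256)x^7 + (3339/4)x^6 + (10017/128)x^5 - (17/24)x^3 - (23/8)x^2 - (107/4)x + 45/4

θ f = (9/2)x^6 - x^2 + (9/2)x
S_{3/2} f = (2187/256)x^6 - (9/8)x^2 + (27/4)x
(θ + S_{3/2}) f = (3339/256)x^6 - (17/8)x^2 + (45/4)x
D (θ + S_{3/2}) f = (10017/128)x^5 - (17/4)x + 45/4
S_{-2} (θ + S_{3/2}) f = (3339/4)x^6 - (17/2)x^2 - (45/2)x
J (θ + S_{3/2}) f = (477/256)x^7 - (17/24)x^3 + (45/8)x^2
(D + S_{-2} + J) (θ + S_{3/2}) f = (477/256)x^7 + (3339/4)x^6 + (10017/128)x^5 - (17/24)x^3 - (23/8)x^2 - (107/4)x + 45/4


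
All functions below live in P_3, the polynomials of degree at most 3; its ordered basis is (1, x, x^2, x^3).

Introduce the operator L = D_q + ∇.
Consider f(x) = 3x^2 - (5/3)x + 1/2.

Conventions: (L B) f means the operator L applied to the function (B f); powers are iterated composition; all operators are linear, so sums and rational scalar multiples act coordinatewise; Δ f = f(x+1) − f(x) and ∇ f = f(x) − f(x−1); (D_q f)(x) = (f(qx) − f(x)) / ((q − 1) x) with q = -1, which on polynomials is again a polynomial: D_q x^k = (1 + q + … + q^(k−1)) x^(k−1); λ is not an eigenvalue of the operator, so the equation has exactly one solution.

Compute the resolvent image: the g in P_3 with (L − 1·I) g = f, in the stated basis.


g(x) = -3x^2 - (13/3)x - 37/6

write g with unknown coordinates in the stated basis and equate coefficients in (L − 1·I) g = f
solving from the highest basis element down gives g = -3x^2 - (13/3)x - 37/6
check: L g = -6x - 17/3
so L g − 1·g = 3x^2 - (5/3)x + 1/2 = f ✓


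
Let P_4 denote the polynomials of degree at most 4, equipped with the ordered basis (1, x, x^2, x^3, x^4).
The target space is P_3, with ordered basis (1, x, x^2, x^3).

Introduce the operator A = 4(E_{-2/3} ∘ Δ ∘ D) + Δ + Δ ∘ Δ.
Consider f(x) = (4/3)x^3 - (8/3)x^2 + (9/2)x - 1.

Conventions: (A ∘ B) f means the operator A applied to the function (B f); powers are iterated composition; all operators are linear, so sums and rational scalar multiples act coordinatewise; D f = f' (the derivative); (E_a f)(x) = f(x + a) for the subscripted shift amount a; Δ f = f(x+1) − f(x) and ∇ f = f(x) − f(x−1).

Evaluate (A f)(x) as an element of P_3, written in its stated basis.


g(x) = 4x^2 + (116/3)x - 125/6

D f = 4x^2 - (16/3)x + 9/2
Δ D f = 8x - 4/3
E_{-2/3} Δ D f = 8x - 20/3
(4(E_{-2/3} ∘ Δ ∘ D)) f = 32x - 80/3
Δ f = 4x^2 - (4/3)x + 19/6
Δ f = 4x^2 - (4/3)x + 19/6
Δ Δ f = 8x + 8/3
(4(E_{-2/3} ∘ Δ ∘ D) + Δ + Δ ∘ Δ) f = 4x^2 + (116/3)x - 125/6


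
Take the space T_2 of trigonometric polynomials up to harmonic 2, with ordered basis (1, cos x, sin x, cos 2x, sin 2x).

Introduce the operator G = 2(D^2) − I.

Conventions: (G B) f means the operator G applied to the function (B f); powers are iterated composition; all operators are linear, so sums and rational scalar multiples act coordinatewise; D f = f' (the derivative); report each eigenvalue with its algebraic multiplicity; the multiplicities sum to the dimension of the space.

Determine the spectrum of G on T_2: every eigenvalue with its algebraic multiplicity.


λ = -9 (multiplicity 2), λ = -3 (multiplicity 2), λ = -1 (multiplicity 1)

image of 1: -1
image of cos x: -3cos x
image of sin x: -3sin x
image of cos 2x: -9cos 2x
image of sin 2x: -9sin 2x
the matrix is diagonal; its diagonal is (-1, -3, -3, -9, -9)
for a triangular matrix the eigenvalues are the diagonal entries, with algebraic multiplicity their repetition count


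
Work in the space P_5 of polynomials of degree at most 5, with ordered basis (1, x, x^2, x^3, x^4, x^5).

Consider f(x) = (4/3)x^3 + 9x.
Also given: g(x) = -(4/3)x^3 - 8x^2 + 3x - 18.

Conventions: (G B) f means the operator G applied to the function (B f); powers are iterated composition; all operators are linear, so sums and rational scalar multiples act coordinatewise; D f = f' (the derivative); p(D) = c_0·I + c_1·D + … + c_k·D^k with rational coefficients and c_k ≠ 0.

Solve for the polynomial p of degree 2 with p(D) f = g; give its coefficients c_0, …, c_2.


D^0 f = (4/3)x^3 + 9x
D^1 f = 4x^2 + 9
D^2 f = 8x
matching coefficients of g against c_0 f + c_1 Df + … from the top degree down determines the c_i
solution: c_0 = -1, c_1 = -2, c_2 = 3/2

c_0 = -1, c_1 = -2, c_2 = 3/2


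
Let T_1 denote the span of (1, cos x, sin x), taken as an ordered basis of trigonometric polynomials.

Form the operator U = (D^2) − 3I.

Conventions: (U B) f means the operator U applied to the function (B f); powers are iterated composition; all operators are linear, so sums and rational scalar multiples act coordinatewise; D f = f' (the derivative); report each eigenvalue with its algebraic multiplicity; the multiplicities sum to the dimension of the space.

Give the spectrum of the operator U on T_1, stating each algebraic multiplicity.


image of 1: -3
image of cos x: -4cos x
image of sin x: -4sin x
the matrix is diagonal; its diagonal is (-3, -4, -4)
for a triangular matrix the eigenvalues are the diagonal entries, with algebraic multiplicity their repetition count

λ = -4 (multiplicity 2), λ = -3 (multiplicity 1)


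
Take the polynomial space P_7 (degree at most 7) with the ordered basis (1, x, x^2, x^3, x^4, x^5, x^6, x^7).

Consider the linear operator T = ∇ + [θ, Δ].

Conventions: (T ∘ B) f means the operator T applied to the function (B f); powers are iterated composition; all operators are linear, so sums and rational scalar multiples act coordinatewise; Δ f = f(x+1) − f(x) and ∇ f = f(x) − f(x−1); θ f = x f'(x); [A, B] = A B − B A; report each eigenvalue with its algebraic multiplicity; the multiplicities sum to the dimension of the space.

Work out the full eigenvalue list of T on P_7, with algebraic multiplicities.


image of 1: 0
image of x: 0
image of x^2: -3
image of x^3: -9x - 2
image of x^4: -18x^2 - 8x - 5
image of x^5: -30x^3 - 20x^2 - 25x - 4
image of x^6: -45x^4 - 40x^3 - 75x^2 - 24x - 7
image of x^7: -63x^5 - 70x^4 - 175x^3 - 84x^2 - 49x - 6
the matrix is upper triangular; its diagonal is (0, 0, 0, 0, 0, 0, 0, 0)
for a triangular matrix the eigenvalues are the diagonal entries, with algebraic multiplicity their repetition count

λ = 0 (multiplicity 8)


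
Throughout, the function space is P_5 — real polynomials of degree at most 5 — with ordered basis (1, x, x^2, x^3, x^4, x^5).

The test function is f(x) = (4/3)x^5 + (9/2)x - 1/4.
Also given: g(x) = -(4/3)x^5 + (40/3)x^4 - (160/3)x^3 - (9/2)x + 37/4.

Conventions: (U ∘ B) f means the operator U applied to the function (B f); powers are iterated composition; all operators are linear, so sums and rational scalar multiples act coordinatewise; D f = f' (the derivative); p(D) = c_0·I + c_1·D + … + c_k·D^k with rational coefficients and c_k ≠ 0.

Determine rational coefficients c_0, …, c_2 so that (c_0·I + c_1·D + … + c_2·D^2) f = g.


D^0 f = (4/3)x^5 + (9/2)x - 1/4
D^1 f = (20/3)x^4 + 9/2
D^2 f = (80/3)x^3
matching coefficients of g against c_0 f + c_1 Df + … from the top degree down determines the c_i
solution: c_0 = -1, c_1 = 2, c_2 = -2

p(D) = -I + 2·D − 2·D^2, i.e. c_0 = -1, c_1 = 2, c_2 = -2


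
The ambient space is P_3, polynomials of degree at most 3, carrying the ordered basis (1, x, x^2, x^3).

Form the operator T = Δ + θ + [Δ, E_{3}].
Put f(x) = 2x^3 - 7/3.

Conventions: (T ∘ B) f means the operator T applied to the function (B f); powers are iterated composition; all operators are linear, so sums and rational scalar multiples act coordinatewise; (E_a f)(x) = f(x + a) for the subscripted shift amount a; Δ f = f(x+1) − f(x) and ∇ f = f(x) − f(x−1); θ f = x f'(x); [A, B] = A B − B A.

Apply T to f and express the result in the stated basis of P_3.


Δ f = 6x^2 + 6x + 2
θ f = 6x^3
E_{3} f = 2x^3 + 18x^2 + 54x + 155/3
Δ E_{3} f = 6x^2 + 42x + 74
Δ f = 6x^2 + 6x + 2
E_{3} Δ f = 6x^2 + 42x + 74
[Δ, E_{3}] f = 0
(Δ + θ + [Δ, E_{3}]) f = 6x^3 + 6x^2 + 6x + 2

the result is g(x) = 6x^3 + 6x^2 + 6x + 2


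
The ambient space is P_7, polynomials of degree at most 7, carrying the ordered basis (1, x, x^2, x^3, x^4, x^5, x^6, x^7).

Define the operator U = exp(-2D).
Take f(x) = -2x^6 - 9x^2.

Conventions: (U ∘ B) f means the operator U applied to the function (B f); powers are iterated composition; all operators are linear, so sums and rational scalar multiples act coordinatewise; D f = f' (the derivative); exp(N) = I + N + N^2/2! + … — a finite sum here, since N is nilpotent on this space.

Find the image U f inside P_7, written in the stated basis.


order-1 term: 24x^5 + 36x
order-2 term: -120x^4 - 36
order-3 term: 320x^3
order-4 term: -480x^2
order-5 term: 384x
order-6 term: -128
the series for exp(-2D) f terminates at order 6
exp(-2D) f = -2x^6 + 24x^5 - 120x^4 + 320x^3 - 489x^2 + 420x - 164

the result is g(x) = -2x^6 + 24x^5 - 120x^4 + 320x^3 - 489x^2 + 420x - 164


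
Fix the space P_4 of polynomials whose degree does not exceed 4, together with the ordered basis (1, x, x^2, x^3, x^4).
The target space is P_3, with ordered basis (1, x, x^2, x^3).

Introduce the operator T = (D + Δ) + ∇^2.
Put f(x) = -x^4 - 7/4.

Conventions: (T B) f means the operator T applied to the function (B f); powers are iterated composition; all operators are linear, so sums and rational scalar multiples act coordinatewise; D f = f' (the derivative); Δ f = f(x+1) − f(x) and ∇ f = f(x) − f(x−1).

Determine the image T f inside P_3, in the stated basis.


D f = -4x^3
Δ f = -4x^3 - 6x^2 - 4x - 1
(D + Δ) f = -8x^3 - 6x^2 - 4x - 1
∇ f = -4x^3 + 6x^2 - 4x + 1
∇ ∇ f = -12x^2 + 24x - 14
((D + Δ) + ∇^2) f = -8x^3 - 18x^2 + 20x - 15

the result is g(x) = -8x^3 - 18x^2 + 20x - 15


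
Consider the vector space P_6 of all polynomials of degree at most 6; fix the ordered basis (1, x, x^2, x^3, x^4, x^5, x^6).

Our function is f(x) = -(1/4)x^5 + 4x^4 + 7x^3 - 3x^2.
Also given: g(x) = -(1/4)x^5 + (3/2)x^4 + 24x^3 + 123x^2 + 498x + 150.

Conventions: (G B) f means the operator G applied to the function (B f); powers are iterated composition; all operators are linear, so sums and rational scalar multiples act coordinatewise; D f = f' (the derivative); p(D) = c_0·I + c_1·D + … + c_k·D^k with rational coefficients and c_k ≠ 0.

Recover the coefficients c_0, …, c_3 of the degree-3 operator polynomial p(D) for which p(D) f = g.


D^0 f = -(1/4)x^5 + 4x^4 + 7x^3 - 3x^2
D^1 f = -(5/4)x^4 + 16x^3 + 21x^2 - 6x
D^2 f = -5x^3 + 48x^2 + 42x - 6
D^3 f = -15x^2 + 96x + 42
matching coefficients of g against c_0 f + c_1 Df + … from the top degree down determines the c_i
solution: c_0 = 1, c_1 = 2, c_2 = 3, c_3 = 4

p(D) = I + 2·D + 3·D^2 + 4·D^3, i.e. c_0 = 1, c_1 = 2, c_2 = 3, c_3 = 4


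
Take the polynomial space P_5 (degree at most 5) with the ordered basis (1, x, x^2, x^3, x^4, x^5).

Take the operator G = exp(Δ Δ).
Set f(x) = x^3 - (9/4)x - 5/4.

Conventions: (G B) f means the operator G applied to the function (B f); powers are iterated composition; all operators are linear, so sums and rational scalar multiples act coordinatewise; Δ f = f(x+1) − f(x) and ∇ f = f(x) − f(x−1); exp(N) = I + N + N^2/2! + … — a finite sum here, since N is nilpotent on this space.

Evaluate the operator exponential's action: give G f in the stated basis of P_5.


the image equals g(x) = x^3 + (15/4)x + 19/4

order-1 term: 6x + 6
the series for exp(Δ Δ) f terminates at order 1
exp(Δ Δ) f = x^3 + (15/4)x + 19/4
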